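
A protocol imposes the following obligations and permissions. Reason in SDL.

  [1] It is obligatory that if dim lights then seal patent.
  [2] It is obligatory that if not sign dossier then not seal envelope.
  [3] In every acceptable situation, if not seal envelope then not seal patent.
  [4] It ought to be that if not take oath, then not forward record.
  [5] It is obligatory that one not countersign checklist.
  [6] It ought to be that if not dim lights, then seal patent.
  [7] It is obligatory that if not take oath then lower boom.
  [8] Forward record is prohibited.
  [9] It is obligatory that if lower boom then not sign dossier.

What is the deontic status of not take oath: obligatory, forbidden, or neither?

By case analysis on dim_lights: premise 1 gives O(dim_lights → seal_patent) and premise 6 gives O(¬dim_lights → seal_patent), so O(seal_patent) either way.
Premise 3, O(¬seal_envelope → ¬seal_patent), contraposes to O(seal_patent → seal_envelope); with O(seal_patent) we get O(seal_envelope).
Premise 2, O(¬sign_dossier → ¬seal_envelope), contraposes to O(seal_envelope → sign_dossier); with O(seal_envelope) we get O(sign_dossier).
Premise 9, O(lower_boom → ¬sign_dossier), contraposes to O(sign_dossier → ¬lower_boom); with O(sign_dossier) we get O(¬lower_boom).
Premise 7 is O(¬take_oath → lower_boom); contrapositively O(¬lower_boom → take_oath). Since O(¬lower_boom) holds, K gives O(take_oath).
Premises 4, 5, 8 do not contribute to this derivation.
Thus O(take_oath), which is F(¬take_oath): ¬take_oath is forbidden.

Forbidden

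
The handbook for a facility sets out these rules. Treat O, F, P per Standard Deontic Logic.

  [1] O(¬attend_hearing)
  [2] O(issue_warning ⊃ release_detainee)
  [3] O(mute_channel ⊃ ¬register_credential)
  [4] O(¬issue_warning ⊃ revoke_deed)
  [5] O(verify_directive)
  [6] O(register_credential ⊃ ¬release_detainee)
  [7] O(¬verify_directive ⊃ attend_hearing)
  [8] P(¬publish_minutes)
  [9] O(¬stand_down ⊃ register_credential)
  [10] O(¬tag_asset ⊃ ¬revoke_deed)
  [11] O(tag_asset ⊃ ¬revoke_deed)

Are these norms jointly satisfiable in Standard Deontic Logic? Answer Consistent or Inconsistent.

Consistent

Premise 7 is O(¬verify_directive ⊃ attend_hearing), but O(¬verify_directive) is not derivable from the premises, so it does not yield O(attend_hearing).
So O(attend_hearing) is not derivable, and the apparent clash with O(¬attend_hearing) does not arise.
A world satisfying every obligation exists (e.g. attend_hearing=false, issue_warning=true, mute_channel=false, publish_minutes=false, register_credential=false, release_detainee=true, revoke_deed=false, stand_down=true, tag_asset=false, verify_directive=true); no atom is both obligatory and forbidden, so the set is consistent.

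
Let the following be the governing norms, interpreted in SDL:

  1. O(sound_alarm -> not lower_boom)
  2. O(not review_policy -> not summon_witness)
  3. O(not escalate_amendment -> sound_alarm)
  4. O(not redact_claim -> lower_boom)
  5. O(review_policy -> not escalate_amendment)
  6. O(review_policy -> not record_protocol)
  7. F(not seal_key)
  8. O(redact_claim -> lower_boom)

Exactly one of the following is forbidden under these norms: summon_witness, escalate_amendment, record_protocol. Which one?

By case analysis on redact_claim: premise 8 gives O(redact_claim -> lower_boom) and premise 4 gives O(not redact_claim -> lower_boom), so O(lower_boom) either way.
Premise 1 is O(sound_alarm -> not lower_boom); contrapositively O(lower_boom -> not sound_alarm). Since O(lower_boom) holds, K gives O(not sound_alarm).
Premise 3, O(not escalate_amendment -> sound_alarm), contraposes to O(not sound_alarm -> escalate_amendment); with O(not sound_alarm) we get O(escalate_amendment).
Premise 5, O(review_policy -> not escalate_amendment), contraposes to O(escalate_amendment -> not review_policy); with O(escalate_amendment) we get O(not review_policy).
With premise 2, O(not review_policy -> not summon_witness), the K-axiom yields O(not summon_witness).
So O(not summon_witness) holds, i.e. summon_witness is forbidden. None of the other listed options is forbidden under the premises.

summon_witness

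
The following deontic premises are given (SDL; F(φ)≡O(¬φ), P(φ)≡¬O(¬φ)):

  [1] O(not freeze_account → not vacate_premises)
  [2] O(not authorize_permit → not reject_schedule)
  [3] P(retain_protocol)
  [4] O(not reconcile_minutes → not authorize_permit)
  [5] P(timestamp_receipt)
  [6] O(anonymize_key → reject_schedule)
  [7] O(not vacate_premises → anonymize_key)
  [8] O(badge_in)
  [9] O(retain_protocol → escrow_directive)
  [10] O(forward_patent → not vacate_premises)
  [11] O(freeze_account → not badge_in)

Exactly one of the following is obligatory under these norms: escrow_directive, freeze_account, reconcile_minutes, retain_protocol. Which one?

reconcile_minutes

From premise 8 we have O(badge_in).
Premise 11, O(freeze_account → not badge_in), contraposes to O(badge_in → not freeze_account); with O(badge_in) we get O(not freeze_account).
Applying K to premise 1 (O(not freeze_account → not vacate_premises)) and O(not freeze_account) yields O(not vacate_premises).
From O(not vacate_premises) and premise 7, O(not vacate_premises → anonymize_key), we obtain O(anonymize_key).
With premise 6, O(anonymize_key → reject_schedule), the K-axiom yields O(reject_schedule).
Premise 2 is O(not authorize_permit → not reject_schedule); contrapositively O(reject_schedule → authorize_permit). Since O(reject_schedule) holds, K gives O(authorize_permit).
Premise 4, O(not reconcile_minutes → not authorize_permit), contraposes to O(authorize_permit → reconcile_minutes); with O(authorize_permit) we get O(reconcile_minutes).
So O(reconcile_minutes) holds — reconcile_minutes is obligatory. None of the other listed options is made obligatory by any chain of premises.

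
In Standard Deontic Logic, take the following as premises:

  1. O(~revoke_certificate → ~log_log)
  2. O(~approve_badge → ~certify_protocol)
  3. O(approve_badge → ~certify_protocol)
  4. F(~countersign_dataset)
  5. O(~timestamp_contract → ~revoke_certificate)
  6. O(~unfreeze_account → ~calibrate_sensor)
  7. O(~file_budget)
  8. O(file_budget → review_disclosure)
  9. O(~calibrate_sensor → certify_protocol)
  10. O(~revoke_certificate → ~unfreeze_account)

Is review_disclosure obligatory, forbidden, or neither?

Premise 8 is O(file_budget → review_disclosure), but O(file_budget) is not derivable from the premises, so it does not yield O(review_disclosure).
No premise or chain of K-axiom applications forces O(review_disclosure), and none forces O(~review_disclosure). So review_disclosure is neither obligatory nor forbidden under these norms.

Neither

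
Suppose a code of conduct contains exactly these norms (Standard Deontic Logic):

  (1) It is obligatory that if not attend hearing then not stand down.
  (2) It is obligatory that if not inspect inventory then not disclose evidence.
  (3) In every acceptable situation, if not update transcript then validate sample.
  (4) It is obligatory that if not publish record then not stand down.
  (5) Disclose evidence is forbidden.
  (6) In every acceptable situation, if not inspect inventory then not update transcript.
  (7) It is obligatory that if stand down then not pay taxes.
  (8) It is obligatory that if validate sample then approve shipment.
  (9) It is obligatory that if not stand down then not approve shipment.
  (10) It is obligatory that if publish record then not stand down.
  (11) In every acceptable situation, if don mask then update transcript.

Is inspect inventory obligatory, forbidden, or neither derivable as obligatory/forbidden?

Premises 10 and 4 are O(publish_record → ¬stand_down) and O(¬publish_record → ¬stand_down); every ideal world satisfies publish_record or ¬publish_record, so in either case ¬stand_down holds — hence O(¬stand_down).
From O(¬stand_down) and premise 9, O(¬stand_down → ¬approve_shipment), we obtain O(¬approve_shipment).
Premise 8 is O(validate_sample → approve_shipment); contrapositively O(¬approve_shipment → ¬validate_sample). Since O(¬approve_shipment) holds, K gives O(¬validate_sample).
The contrapositive of premise 3 (O(¬update_transcript → validate_sample)) is O(¬validate_sample → update_transcript), and O(¬validate_sample) is already established, so O(update_transcript).
The contrapositive of premise 6 (O(¬inspect_inventory → ¬update_transcript)) is O(update_transcript → inspect_inventory), and O(update_transcript) is already established, so O(inspect_inventory).
Premises 1, 2, 5, 7, 11 do not contribute to this derivation.
Hence inspect_inventory is obligatory.

Obligatory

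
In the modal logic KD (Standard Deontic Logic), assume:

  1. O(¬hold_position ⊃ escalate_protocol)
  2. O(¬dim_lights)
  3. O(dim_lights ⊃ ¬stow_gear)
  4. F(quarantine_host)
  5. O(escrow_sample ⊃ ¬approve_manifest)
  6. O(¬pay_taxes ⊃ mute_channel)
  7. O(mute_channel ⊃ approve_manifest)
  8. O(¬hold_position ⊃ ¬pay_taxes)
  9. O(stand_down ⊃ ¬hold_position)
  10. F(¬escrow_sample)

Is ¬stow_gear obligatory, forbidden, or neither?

Neither

Premise 3 is O(dim_lights ⊃ ¬stow_gear), but O(dim_lights) is not derivable from the premises, so it does not yield O(¬stow_gear).
No premise or chain of K-axiom applications forces O(¬stow_gear), and none forces O(stow_gear). So ¬stow_gear is neither obligatory nor forbidden under these norms.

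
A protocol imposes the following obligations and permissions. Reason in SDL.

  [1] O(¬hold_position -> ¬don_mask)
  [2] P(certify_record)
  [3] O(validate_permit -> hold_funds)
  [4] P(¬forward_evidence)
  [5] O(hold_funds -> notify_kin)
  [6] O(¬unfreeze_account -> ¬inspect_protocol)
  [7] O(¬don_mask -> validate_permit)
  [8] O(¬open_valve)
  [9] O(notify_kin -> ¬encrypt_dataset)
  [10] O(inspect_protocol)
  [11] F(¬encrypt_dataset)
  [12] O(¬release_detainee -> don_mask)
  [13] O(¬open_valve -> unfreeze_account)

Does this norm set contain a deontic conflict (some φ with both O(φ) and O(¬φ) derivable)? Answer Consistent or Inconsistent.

Premise 6 is O(¬unfreeze_account -> ¬inspect_protocol), but O(¬unfreeze_account) is not derivable from the premises, so it does not yield O(¬inspect_protocol).
So O(¬inspect_protocol) is not derivable, and the apparent clash with O(inspect_protocol) does not arise.
A world satisfying every obligation exists (e.g. certify_record=false, don_mask=true, encrypt_dataset=true, forward_evidence=false, hold_funds=false, hold_position=true, inspect_protocol=true, notify_kin=false, open_valve=false, release_detainee=false, unfreeze_account=true, validate_permit=false); no atom is both obligatory and forbidden, so the set is consistent.

Consistent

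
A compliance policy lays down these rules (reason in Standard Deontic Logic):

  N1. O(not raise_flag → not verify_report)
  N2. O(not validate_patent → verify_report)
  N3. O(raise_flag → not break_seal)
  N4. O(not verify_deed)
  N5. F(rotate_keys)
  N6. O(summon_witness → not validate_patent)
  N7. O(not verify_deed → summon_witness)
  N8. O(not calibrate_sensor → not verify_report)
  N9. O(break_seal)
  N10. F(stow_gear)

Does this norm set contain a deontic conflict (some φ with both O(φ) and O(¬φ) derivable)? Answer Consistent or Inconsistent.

Inconsistent

Premise 9 states O(break_seal) outright.
Premise 3, O(raise_flag → not break_seal), contraposes to O(break_seal → not raise_flag); with O(break_seal) we get O(not raise_flag).
With premise 1, O(not raise_flag → not verify_report), the K-axiom yields O(not verify_report).
Premise 2 is O(not validate_patent → verify_report); contrapositively O(not verify_report → validate_patent). Since O(not verify_report) holds, K gives O(validate_patent).
The contrapositive of premise 6 (O(summon_witness → not validate_patent)) is O(validate_patent → not summon_witness), and O(validate_patent) is already established, so O(not summon_witness).
The contrapositive of premise 7 (O(not verify_deed → summon_witness)) is O(not summon_witness → verify_deed), and O(not summon_witness) is already established, so O(verify_deed).
However, premise 4 gives O(not verify_deed).
We now have both O(verify_deed) and O(not verify_deed) — verify_deed is simultaneously obligatory and forbidden, violating the D-axiom.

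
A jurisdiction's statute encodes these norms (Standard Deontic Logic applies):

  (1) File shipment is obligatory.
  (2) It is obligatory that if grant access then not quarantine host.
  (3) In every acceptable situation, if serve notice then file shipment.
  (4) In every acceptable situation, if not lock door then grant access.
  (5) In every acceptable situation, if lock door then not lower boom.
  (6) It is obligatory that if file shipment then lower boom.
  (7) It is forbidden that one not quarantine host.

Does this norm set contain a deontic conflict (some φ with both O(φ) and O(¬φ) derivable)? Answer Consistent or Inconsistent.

Inconsistent

Premise 1 states O(file_shipment) outright.
With premise 6, O(file_shipment → lower_boom), the K-axiom yields O(lower_boom).
Premise 5 is O(lock_door → ¬lower_boom); contrapositively O(lower_boom → ¬lock_door). Since O(lower_boom) holds, K gives O(¬lock_door).
With premise 4, O(¬lock_door → grant_access), the K-axiom yields O(grant_access).
From O(grant_access) and premise 2, O(grant_access → ¬quarantine_host), we obtain O(¬quarantine_host).
However, F(¬quarantine_host) at premise 7 amounts to O(quarantine_host).
We now have both O(¬quarantine_host) and O(quarantine_host) — quarantine_host is simultaneously obligatory and forbidden, violating the D-axiom.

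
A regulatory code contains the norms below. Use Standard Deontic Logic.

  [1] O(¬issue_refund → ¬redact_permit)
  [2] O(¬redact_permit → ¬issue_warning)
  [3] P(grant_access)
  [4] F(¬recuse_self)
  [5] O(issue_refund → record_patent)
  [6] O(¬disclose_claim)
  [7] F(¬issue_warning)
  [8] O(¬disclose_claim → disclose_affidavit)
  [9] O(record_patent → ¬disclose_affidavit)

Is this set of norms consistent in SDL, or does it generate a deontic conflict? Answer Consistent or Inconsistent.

Inconsistent

Premise 6 gives O(¬disclose_claim).
With premise 8, O(¬disclose_claim → disclose_affidavit), the K-axiom yields O(disclose_affidavit).
The contrapositive of premise 9 (O(record_patent → ¬disclose_affidavit)) is O(disclose_affidavit → ¬record_patent), and O(disclose_affidavit) is already established, so O(¬record_patent).
Premise 5, O(issue_refund → record_patent), contraposes to O(¬record_patent → ¬issue_refund); with O(¬record_patent) we get O(¬issue_refund).
From O(¬issue_refund) and premise 1, O(¬issue_refund → ¬redact_permit), we obtain O(¬redact_permit).
From O(¬redact_permit) and premise 2, O(¬redact_permit → ¬issue_warning), we obtain O(¬issue_warning).
But premise 7, F(¬issue_warning), means O(issue_warning).
We now have both O(¬issue_warning) and O(issue_warning) — issue_warning is simultaneously obligatory and forbidden, violating the D-axiom.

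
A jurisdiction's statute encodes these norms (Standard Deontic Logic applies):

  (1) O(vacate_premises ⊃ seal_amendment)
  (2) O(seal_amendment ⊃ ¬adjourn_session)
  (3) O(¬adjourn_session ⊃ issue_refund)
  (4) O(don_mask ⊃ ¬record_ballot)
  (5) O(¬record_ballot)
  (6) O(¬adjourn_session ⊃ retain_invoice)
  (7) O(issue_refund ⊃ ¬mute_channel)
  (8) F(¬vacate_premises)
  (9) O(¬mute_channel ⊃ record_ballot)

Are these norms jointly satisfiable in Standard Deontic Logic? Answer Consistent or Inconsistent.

Inconsistent

Premise 5 states O(¬record_ballot) outright.
Premise 9, O(¬mute_channel ⊃ record_ballot), contraposes to O(¬record_ballot ⊃ mute_channel); with O(¬record_ballot) we get O(mute_channel).
Premise 7 is O(issue_refund ⊃ ¬mute_channel); contrapositively O(mute_channel ⊃ ¬issue_refund). Since O(mute_channel) holds, K gives O(¬issue_refund).
Premise 3 is O(¬adjourn_session ⊃ issue_refund); contrapositively O(¬issue_refund ⊃ adjourn_session). Since O(¬issue_refund) holds, K gives O(adjourn_session).
The contrapositive of premise 2 (O(seal_amendment ⊃ ¬adjourn_session)) is O(adjourn_session ⊃ ¬seal_amendment), and O(adjourn_session) is already established, so O(¬seal_amendment).
The contrapositive of premise 1 (O(vacate_premises ⊃ seal_amendment)) is O(¬seal_amendment ⊃ ¬vacate_premises), and O(¬seal_amendment) is already established, so O(¬vacate_premises).
But premise 8, F(¬vacate_premises), means O(vacate_premises).
We now have both O(¬vacate_premises) and O(vacate_premises) — vacate_premises is simultaneously obligatory and forbidden, violating the D-axiom.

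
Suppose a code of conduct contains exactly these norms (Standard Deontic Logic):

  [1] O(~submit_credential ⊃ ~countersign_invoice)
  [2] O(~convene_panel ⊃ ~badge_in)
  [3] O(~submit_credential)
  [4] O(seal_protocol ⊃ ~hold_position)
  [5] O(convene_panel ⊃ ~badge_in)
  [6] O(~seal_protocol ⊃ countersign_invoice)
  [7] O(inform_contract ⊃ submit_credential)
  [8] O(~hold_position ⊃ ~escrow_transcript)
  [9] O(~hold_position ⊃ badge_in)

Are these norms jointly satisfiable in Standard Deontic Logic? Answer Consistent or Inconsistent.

Inconsistent

By case analysis on convene_panel: premise 5 gives O(convene_panel ⊃ ~badge_in) and premise 2 gives O(~convene_panel ⊃ ~badge_in), so O(~badge_in) either way.
Premise 9 is O(~hold_position ⊃ badge_in); contrapositively O(~badge_in ⊃ hold_position). Since O(~badge_in) holds, K gives O(hold_position).
Premise 4, O(seal_protocol ⊃ ~hold_position), contraposes to O(hold_position ⊃ ~seal_protocol); with O(hold_position) we get O(~seal_protocol).
Premise 6 is O(~seal_protocol ⊃ countersign_invoice); since O(~seal_protocol), deontic closure gives O(countersign_invoice).
The contrapositive of premise 1 (O(~submit_credential ⊃ ~countersign_invoice)) is O(countersign_invoice ⊃ submit_credential), and O(countersign_invoice) is already established, so O(submit_credential).
However, premise 3 gives O(~submit_credential).
We now have both O(submit_credential) and O(~submit_credential) — submit_credential is simultaneously obligatory and forbidden, violating the D-axiom.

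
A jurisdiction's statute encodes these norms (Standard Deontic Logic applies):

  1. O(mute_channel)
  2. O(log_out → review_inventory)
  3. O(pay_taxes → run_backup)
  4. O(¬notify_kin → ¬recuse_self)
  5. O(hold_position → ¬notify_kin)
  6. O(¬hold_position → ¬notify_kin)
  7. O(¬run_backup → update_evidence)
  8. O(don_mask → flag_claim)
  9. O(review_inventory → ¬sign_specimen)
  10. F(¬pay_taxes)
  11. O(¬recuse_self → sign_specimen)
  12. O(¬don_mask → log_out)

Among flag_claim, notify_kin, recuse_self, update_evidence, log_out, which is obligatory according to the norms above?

Premises 5 and 6 are O(hold_position → ¬notify_kin) and O(¬hold_position → ¬notify_kin); every ideal world satisfies hold_position or ¬hold_position, so in either case ¬notify_kin holds — hence O(¬notify_kin).
Applying K to premise 4 (O(¬notify_kin → ¬recuse_self)) and O(¬notify_kin) yields O(¬recuse_self).
From O(¬recuse_self) and premise 11, O(¬recuse_self → sign_specimen), we obtain O(sign_specimen).
The contrapositive of premise 9 (O(review_inventory → ¬sign_specimen)) is O(sign_specimen → ¬review_inventory), and O(sign_specimen) is already established, so O(¬review_inventory).
The contrapositive of premise 2 (O(log_out → review_inventory)) is O(¬review_inventory → ¬log_out), and O(¬review_inventory) is already established, so O(¬log_out).
Premise 12, O(¬don_mask → log_out), contraposes to O(¬log_out → don_mask); with O(¬log_out) we get O(don_mask).
From O(don_mask) and premise 8, O(don_mask → flag_claim), we obtain O(flag_claim).
So O(flag_claim) holds — flag_claim is obligatory. None of the other listed options is made obligatory by any chain of premises.

flag_claim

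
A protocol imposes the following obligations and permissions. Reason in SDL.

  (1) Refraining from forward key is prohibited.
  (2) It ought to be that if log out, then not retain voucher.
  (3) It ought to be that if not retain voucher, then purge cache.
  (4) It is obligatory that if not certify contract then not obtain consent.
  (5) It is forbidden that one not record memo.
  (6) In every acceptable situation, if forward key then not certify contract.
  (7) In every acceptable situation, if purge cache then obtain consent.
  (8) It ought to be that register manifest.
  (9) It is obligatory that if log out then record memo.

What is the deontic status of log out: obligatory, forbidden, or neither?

Premise 1, F(¬forward_key), is equivalent to O(forward_key).
From O(forward_key) and premise 6, O(forward_key → ¬certify_contract), we obtain O(¬certify_contract).
Premise 4 is O(¬certify_contract → ¬obtain_consent); since O(¬certify_contract), deontic closure gives O(¬obtain_consent).
The contrapositive of premise 7 (O(purge_cache → obtain_consent)) is O(¬obtain_consent → ¬purge_cache), and O(¬obtain_consent) is already established, so O(¬purge_cache).
Premise 3 is O(¬retain_voucher → purge_cache); contrapositively O(¬purge_cache → retain_voucher). Since O(¬purge_cache) holds, K gives O(retain_voucher).
The contrapositive of premise 2 (O(log_out → ¬retain_voucher)) is O(retain_voucher → ¬log_out), and O(retain_voucher) is already established, so O(¬log_out).
Premises 5, 8, 9 do not contribute to this derivation.
Thus O(¬log_out), which is F(log_out): log_out is forbidden.

Forbidden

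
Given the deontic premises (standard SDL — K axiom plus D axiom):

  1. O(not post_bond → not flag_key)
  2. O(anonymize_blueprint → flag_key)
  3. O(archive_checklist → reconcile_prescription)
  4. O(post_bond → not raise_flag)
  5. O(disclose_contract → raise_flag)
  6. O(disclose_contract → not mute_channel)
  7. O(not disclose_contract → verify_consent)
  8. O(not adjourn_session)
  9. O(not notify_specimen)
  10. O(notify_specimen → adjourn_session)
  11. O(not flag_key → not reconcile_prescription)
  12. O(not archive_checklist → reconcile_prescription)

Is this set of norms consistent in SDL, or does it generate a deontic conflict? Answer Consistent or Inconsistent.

Premise 10 is O(notify_specimen → adjourn_session), but O(notify_specimen) is not derivable from the premises, so it does not yield O(adjourn_session).
So O(adjourn_session) is not derivable, and the apparent clash with O(not adjourn_session) does not arise.
A world satisfying every obligation exists (e.g. adjourn_session=false, anonymize_blueprint=false, archive_checklist=false, disclose_contract=false, flag_key=true, mute_channel=false, notify_specimen=false, post_bond=true, raise_flag=false, reconcile_prescription=true, verify_consent=true); no atom is both obligatory and forbidden, so the set is consistent.

Consistent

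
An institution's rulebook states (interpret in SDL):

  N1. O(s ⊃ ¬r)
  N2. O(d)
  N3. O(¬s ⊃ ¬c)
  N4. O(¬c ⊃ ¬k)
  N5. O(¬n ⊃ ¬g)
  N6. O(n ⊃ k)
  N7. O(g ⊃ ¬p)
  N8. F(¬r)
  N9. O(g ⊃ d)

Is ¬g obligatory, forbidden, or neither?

Premise 8 is F(¬r), i.e. O(r).
Premise 1, O(s ⊃ ¬r), contraposes to O(r ⊃ ¬s); with O(r) we get O(¬s).
With premise 3, O(¬s ⊃ ¬c), the K-axiom yields O(¬c).
From O(¬c) and premise 4, O(¬c ⊃ ¬k), we obtain O(¬k).
Premise 6, O(n ⊃ k), contraposes to O(¬k ⊃ ¬n); with O(¬k) we get O(¬n).
With premise 5, O(¬n ⊃ ¬g), the K-axiom yields O(¬g).
Premises 2, 7, 9 do not contribute to this derivation.
Hence ¬g is obligatory.

Obligatory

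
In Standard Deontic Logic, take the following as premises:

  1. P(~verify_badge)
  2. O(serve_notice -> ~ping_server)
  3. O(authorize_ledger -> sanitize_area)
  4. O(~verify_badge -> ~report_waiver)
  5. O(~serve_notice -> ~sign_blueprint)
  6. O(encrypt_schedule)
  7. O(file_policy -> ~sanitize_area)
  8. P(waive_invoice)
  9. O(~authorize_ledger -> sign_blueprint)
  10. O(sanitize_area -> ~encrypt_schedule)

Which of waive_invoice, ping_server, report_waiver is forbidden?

ping_server

From premise 6 we have O(encrypt_schedule).
Premise 10, O(sanitize_area -> ~encrypt_schedule), contraposes to O(encrypt_schedule -> ~sanitize_area); with O(encrypt_schedule) we get O(~sanitize_area).
Premise 3, O(authorize_ledger -> sanitize_area), contraposes to O(~sanitize_area -> ~authorize_ledger); with O(~sanitize_area) we get O(~authorize_ledger).
With premise 9, O(~authorize_ledger -> sign_blueprint), the K-axiom yields O(sign_blueprint).
Premise 5 is O(~serve_notice -> ~sign_blueprint); contrapositively O(sign_blueprint -> serve_notice). Since O(sign_blueprint) holds, K gives O(serve_notice).
Applying K to premise 2 (O(serve_notice -> ~ping_server)) and O(serve_notice) yields O(~ping_server).
So O(~ping_server) holds, i.e. ping_server is forbidden. None of the other listed options is forbidden under the premises.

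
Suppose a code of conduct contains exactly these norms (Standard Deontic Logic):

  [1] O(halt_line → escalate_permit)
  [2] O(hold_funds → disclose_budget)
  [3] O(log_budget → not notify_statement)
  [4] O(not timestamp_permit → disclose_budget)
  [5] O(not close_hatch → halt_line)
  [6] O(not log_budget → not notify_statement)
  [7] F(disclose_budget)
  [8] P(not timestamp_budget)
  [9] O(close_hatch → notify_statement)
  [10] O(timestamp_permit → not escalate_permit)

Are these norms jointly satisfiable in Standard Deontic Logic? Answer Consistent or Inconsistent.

Premises 6 and 3 are O(not log_budget → not notify_statement) and O(log_budget → not notify_statement); every ideal world satisfies not log_budget or log_budget, so in either case not notify_statement holds — hence O(not notify_statement).
The contrapositive of premise 9 (O(close_hatch → notify_statement)) is O(not notify_statement → not close_hatch), and O(not notify_statement) is already established, so O(not close_hatch).
With premise 5, O(not close_hatch → halt_line), the K-axiom yields O(halt_line).
Premise 1 is O(halt_line → escalate_permit); since O(halt_line), deontic closure gives O(escalate_permit).
Premise 10 is O(timestamp_permit → not escalate_permit); contrapositively O(escalate_permit → not timestamp_permit). Since O(escalate_permit) holds, K gives O(not timestamp_permit).
From O(not timestamp_permit) and premise 4, O(not timestamp_permit → disclose_budget), we obtain O(disclose_budget).
Yet premise 7 is F(disclose_budget), i.e. O(not disclose_budget).
We now have both O(disclose_budget) and O(not disclose_budget) — disclose_budget is simultaneously obligatory and forbidden, violating the D-axiom.

Inconsistent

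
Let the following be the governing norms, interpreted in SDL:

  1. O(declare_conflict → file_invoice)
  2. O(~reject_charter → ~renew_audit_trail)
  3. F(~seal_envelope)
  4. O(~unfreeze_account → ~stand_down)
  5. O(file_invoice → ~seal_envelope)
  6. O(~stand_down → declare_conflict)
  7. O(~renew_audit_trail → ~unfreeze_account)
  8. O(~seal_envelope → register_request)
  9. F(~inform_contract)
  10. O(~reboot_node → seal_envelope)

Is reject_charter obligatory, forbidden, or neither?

Obligatory

Premise 3 is F(~seal_envelope), i.e. O(seal_envelope).
The contrapositive of premise 5 (O(file_invoice → ~seal_envelope)) is O(seal_envelope → ~file_invoice), and O(seal_envelope) is already established, so O(~file_invoice).
Premise 1 is O(declare_conflict → file_invoice); contrapositively O(~file_invoice → ~declare_conflict). Since O(~file_invoice) holds, K gives O(~declare_conflict).
Premise 6 is O(~stand_down → declare_conflict); contrapositively O(~declare_conflict → stand_down). Since O(~declare_conflict) holds, K gives O(stand_down).
Premise 4, O(~unfreeze_account → ~stand_down), contraposes to O(stand_down → unfreeze_account); with O(stand_down) we get O(unfreeze_account).
Premise 7 is O(~renew_audit_trail → ~unfreeze_account); contrapositively O(unfreeze_account → renew_audit_trail). Since O(unfreeze_account) holds, K gives O(renew_audit_trail).
Premise 2, O(~reject_charter → ~renew_audit_trail), contraposes to O(renew_audit_trail → reject_charter); with O(renew_audit_trail) we get O(reject_charter).
Premises 8, 9, 10 do not contribute to this derivation.
Hence reject_charter is obligatory.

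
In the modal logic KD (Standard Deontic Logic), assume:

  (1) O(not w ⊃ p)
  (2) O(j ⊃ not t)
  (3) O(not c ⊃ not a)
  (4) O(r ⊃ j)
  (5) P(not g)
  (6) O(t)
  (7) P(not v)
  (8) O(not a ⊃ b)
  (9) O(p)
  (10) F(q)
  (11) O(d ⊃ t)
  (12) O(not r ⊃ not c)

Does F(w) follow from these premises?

Premise 1 is O(not w ⊃ p); even if O(p) held, inferring O(not w) would be affirming the consequent — invalid.
No other premise forces O(not w). An ideal world satisfying every premise can still have w true, so F(w) is not derivable.

No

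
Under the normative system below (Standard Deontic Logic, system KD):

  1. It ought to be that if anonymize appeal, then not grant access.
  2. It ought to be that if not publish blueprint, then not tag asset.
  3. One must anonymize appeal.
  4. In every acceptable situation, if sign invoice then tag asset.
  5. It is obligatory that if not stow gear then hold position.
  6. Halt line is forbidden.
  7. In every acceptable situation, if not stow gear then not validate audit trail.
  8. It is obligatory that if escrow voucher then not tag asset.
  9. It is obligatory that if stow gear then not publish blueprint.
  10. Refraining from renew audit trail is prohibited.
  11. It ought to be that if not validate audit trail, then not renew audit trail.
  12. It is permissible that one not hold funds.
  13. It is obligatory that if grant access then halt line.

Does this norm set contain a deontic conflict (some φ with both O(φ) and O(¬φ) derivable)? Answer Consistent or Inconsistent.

Premise 13 is O(grant_access → halt_line), but O(grant_access) is not derivable from the premises, so it does not yield O(halt_line).
So O(halt_line) is not derivable, and the apparent clash with O(¬halt_line) does not arise.
A world satisfying every obligation exists (e.g. anonymize_appeal=true, escrow_voucher=false, grant_access=false, halt_line=false, hold_funds=false, hold_position=false, publish_blueprint=false, renew_audit_trail=true, sign_invoice=false, stow_gear=true, tag_asset=false, validate_audit_trail=true); no atom is both obligatory and forbidden, so the set is consistent.

Consistent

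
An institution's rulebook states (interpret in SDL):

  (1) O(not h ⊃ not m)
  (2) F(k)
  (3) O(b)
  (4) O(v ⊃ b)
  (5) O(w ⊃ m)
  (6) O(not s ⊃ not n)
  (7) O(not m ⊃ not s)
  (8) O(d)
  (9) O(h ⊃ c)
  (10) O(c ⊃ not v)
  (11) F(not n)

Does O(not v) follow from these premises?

Yes

Premise 11, F(not n), is equivalent to O(n).
Premise 6, O(not s ⊃ not n), contraposes to O(n ⊃ s); with O(n) we get O(s).
Premise 7 is O(not m ⊃ not s); contrapositively O(s ⊃ m). Since O(s) holds, K gives O(m).
Premise 1, O(not h ⊃ not m), contraposes to O(m ⊃ h); with O(m) we get O(h).
Premise 9 is O(h ⊃ c); since O(h), deontic closure gives O(c).
From O(c) and premise 10, O(c ⊃ not v), we obtain O(not v).
Premises 2, 3, 4, 5, 8 do not contribute to this derivation.
So O(not v) follows.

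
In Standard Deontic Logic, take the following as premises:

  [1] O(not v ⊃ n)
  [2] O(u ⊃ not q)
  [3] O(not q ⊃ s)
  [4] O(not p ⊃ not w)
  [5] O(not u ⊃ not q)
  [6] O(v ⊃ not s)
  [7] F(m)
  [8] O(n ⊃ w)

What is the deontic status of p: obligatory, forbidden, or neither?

Premises 2 and 5 are O(u ⊃ not q) and O(not u ⊃ not q); every ideal world satisfies u or not u, so in either case not q holds — hence O(not q).
From O(not q) and premise 3, O(not q ⊃ s), we obtain O(s).
Premise 6 is O(v ⊃ not s); contrapositively O(s ⊃ not v). Since O(s) holds, K gives O(not v).
Applying K to premise 1 (O(not v ⊃ n)) and O(not v) yields O(n).
Applying K to premise 8 (O(n ⊃ w)) and O(n) yields O(w).
Premise 4 is O(not p ⊃ not w); contrapositively O(w ⊃ p). Since O(w) holds, K gives O(p).
Premise 7 does not contribute to this derivation.
Hence p is obligatory.

Obligatory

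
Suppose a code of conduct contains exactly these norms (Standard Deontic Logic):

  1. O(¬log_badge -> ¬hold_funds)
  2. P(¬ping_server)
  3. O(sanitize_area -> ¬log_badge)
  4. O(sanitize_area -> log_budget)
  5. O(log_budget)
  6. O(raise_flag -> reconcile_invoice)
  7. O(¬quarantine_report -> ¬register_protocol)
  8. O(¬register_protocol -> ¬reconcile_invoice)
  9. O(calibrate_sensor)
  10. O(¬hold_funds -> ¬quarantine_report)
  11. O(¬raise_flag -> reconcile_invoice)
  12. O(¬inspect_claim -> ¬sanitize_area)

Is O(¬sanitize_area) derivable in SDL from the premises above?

Yes

By case analysis on raise_flag: premise 6 gives O(raise_flag -> reconcile_invoice) and premise 11 gives O(¬raise_flag -> reconcile_invoice), so O(reconcile_invoice) either way.
Premise 8, O(¬register_protocol -> ¬reconcile_invoice), contraposes to O(reconcile_invoice -> register_protocol); with O(reconcile_invoice) we get O(register_protocol).
The contrapositive of premise 7 (O(¬quarantine_report -> ¬register_protocol)) is O(register_protocol -> quarantine_report), and O(register_protocol) is already established, so O(quarantine_report).
Premise 10 is O(¬hold_funds -> ¬quarantine_report); contrapositively O(quarantine_report -> hold_funds). Since O(quarantine_report) holds, K gives O(hold_funds).
Premise 1 is O(¬log_badge -> ¬hold_funds); contrapositively O(hold_funds -> log_badge). Since O(hold_funds) holds, K gives O(log_badge).
Premise 3 is O(sanitize_area -> ¬log_badge); contrapositively O(log_badge -> ¬sanitize_area). Since O(log_badge) holds, K gives O(¬sanitize_area).
Premises 2, 4, 5, 9, 12 do not contribute to this derivation.
So O(¬sanitize_area) follows.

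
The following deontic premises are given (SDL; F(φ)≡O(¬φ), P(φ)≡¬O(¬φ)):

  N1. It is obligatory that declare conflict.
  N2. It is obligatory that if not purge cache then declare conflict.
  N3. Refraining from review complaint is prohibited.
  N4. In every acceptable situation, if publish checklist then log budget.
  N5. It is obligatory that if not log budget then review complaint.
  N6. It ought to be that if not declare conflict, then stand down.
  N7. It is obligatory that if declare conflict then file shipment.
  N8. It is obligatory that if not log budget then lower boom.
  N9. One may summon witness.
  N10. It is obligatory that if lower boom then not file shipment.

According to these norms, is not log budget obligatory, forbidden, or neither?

From premise 1 we have O(declare_conflict).
With premise 7, O(declare_conflict → file_shipment), the K-axiom yields O(file_shipment).
Premise 10 is O(lower_boom → ¬file_shipment); contrapositively O(file_shipment → ¬lower_boom). Since O(file_shipment) holds, K gives O(¬lower_boom).
The contrapositive of premise 8 (O(¬log_budget → lower_boom)) is O(¬lower_boom → log_budget), and O(¬lower_boom) is already established, so O(log_budget).
Premises 2, 3, 4, 5, 6, 9 do not contribute to this derivation.
Thus O(log_budget), which is F(¬log_budget): ¬log_budget is forbidden.

Forbidden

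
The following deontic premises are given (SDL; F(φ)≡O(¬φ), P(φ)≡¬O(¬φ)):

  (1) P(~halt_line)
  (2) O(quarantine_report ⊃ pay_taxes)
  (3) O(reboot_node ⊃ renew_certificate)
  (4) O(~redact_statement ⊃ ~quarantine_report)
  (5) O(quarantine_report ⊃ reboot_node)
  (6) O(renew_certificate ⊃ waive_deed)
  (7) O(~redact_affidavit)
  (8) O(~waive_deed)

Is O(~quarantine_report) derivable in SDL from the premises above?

Yes

From premise 8 we have O(~waive_deed).
Premise 6, O(renew_certificate ⊃ waive_deed), contraposes to O(~waive_deed ⊃ ~renew_certificate); with O(~waive_deed) we get O(~renew_certificate).
Premise 3 is O(reboot_node ⊃ renew_certificate); contrapositively O(~renew_certificate ⊃ ~reboot_node). Since O(~renew_certificate) holds, K gives O(~reboot_node).
Premise 5 is O(quarantine_report ⊃ reboot_node); contrapositively O(~reboot_node ⊃ ~quarantine_report). Since O(~reboot_node) holds, K gives O(~quarantine_report).
Premises 1, 2, 4, 7 do not contribute to this derivation.
So O(~quarantine_report) follows.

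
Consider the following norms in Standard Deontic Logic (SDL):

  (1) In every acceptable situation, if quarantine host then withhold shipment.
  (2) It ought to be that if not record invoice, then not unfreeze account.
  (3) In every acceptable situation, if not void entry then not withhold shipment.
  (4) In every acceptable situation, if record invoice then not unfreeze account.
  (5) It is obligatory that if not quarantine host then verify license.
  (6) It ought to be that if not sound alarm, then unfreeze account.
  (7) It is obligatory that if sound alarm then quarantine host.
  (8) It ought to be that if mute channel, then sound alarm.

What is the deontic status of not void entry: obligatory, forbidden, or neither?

Forbidden

Premises 2 and 4 cover both cases: O(¬record_invoice → ¬unfreeze_account) and O(record_invoice → ¬unfreeze_account). Since ¬record_invoice ∨ record_invoice is a tautology, O(¬unfreeze_account) follows.
Premise 6 is O(¬sound_alarm → unfreeze_account); contrapositively O(¬unfreeze_account → sound_alarm). Since O(¬unfreeze_account) holds, K gives O(sound_alarm).
From O(sound_alarm) and premise 7, O(sound_alarm → quarantine_host), we obtain O(quarantine_host).
With premise 1, O(quarantine_host → withhold_shipment), the K-axiom yields O(withhold_shipment).
The contrapositive of premise 3 (O(¬void_entry → ¬withhold_shipment)) is O(withhold_shipment → void_entry), and O(withhold_shipment) is already established, so O(void_entry).
Premises 5, 8 do not contribute to this derivation.
Thus O(void_entry), which is F(¬void_entry): ¬void_entry is forbidden.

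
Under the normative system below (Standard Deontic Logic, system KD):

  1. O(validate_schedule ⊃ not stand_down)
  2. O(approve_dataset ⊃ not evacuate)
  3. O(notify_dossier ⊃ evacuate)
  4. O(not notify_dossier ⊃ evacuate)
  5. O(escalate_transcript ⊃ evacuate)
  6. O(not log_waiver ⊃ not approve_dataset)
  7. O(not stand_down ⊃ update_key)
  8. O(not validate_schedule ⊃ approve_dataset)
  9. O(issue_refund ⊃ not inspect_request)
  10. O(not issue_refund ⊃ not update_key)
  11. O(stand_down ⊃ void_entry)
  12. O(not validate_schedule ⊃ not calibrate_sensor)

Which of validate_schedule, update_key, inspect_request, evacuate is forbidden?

inspect_request

Premises 4 and 3 are O(not notify_dossier ⊃ evacuate) and O(notify_dossier ⊃ evacuate); every ideal world satisfies not notify_dossier or notify_dossier, so in either case evacuate holds — hence O(evacuate).
Premise 2, O(approve_dataset ⊃ not evacuate), contraposes to O(evacuate ⊃ not approve_dataset); with O(evacuate) we get O(not approve_dataset).
Premise 8, O(not validate_schedule ⊃ approve_dataset), contraposes to O(not approve_dataset ⊃ validate_schedule); with O(not approve_dataset) we get O(validate_schedule).
Applying K to premise 1 (O(validate_schedule ⊃ not stand_down)) and O(validate_schedule) yields O(not stand_down).
Applying K to premise 7 (O(not stand_down ⊃ update_key)) and O(not stand_down) yields O(update_key).
Premise 10, O(not issue_refund ⊃ not update_key), contraposes to O(update_key ⊃ issue_refund); with O(update_key) we get O(issue_refund).
With premise 9, O(issue_refund ⊃ not inspect_request), the K-axiom yields O(not inspect_request).
So O(not inspect_request) holds, i.e. inspect_request is forbidden. None of the other listed options is forbidden under the premises.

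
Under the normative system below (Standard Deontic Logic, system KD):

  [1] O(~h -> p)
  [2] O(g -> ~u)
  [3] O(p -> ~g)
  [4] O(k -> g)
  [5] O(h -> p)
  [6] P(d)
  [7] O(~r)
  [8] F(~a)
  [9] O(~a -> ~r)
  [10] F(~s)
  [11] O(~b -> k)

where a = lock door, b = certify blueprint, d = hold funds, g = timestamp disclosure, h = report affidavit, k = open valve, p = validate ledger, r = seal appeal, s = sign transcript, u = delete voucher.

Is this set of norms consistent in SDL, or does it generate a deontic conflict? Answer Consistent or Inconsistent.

Premise 9 is O(~a -> ~r); even if O(~r) held, inferring O(~a) would be affirming the consequent — invalid.
So O(~a) is not derivable, and the apparent clash with O(a) does not arise.
A world satisfying every obligation exists (e.g. a=true, b=true, d=false, g=false, h=false, k=false, p=true, r=false, s=true, u=false); no atom is both obligatory and forbidden, so the set is consistent.

Consistent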